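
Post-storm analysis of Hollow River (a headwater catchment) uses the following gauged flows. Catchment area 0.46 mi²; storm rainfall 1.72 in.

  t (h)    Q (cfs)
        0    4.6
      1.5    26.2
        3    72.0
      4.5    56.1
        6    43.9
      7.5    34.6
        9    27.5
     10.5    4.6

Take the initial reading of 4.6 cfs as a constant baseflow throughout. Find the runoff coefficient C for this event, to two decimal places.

ΣQ_DR = 232.7 cfs; V = ΣQ_DR·Δt = 1.257 × 10^6 ft³.
Runoff depth d = V / A = 1.176 in.
C = d / P = 1.176 / 1.72 = 0.68.

C ≈ 0.68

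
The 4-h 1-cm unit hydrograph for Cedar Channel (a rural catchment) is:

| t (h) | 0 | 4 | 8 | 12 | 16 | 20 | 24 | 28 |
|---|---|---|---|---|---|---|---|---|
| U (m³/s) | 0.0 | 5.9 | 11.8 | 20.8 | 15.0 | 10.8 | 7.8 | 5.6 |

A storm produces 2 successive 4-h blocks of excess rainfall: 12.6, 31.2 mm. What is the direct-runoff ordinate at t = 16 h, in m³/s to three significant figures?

By discrete convolution, Q_j = Σ (P_i / 10 mm) · U_{j−i}.
At t = 16 h (j=4): Q = (12.6/10)·15.0 + (31.2/10)·20.8 = 83.8 m³/s.

Q ≈ 83.8 m³/s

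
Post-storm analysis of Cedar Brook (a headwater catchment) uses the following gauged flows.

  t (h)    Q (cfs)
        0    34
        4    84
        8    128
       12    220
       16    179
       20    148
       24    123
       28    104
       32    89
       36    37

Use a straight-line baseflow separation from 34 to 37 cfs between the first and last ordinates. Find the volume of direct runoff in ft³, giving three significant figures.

Direct-runoff ordinates (Q − Q_b): 0.00, 49.67, 93.33, 185.00, 143.67, 112.33, 87.00, 67.67, 52.33, 0.00 cfs.
ΣQ_DR = 791.0 cfs.
With Δt = 4 h = 14400 s, V = ΣQ_DR · Δt = 791.0 × 14400 = 1.14 × 10^7 ft³.

V ≈ 1.14 × 10^7 ft³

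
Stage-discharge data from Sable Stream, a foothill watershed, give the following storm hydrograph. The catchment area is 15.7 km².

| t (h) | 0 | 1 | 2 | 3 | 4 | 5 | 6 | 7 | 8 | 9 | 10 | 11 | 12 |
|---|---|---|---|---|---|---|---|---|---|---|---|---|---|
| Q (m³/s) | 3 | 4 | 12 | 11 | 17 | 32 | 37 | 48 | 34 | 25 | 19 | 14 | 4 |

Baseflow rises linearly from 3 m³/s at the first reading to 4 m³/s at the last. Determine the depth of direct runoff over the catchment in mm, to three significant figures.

d ≈ 49.2 mm

Direct runoff: 0.00, 0.92, 8.83, 7.75, 13.67, 28.58, 33.50, 44.42, 30.33, 21.25, 15.17, 10.08, 0.00 m³/s; ΣQ_DR = 214.5 m³/s.
V = ΣQ_DR · Δt = 214.5 × 3600 s = 7.722 × 10^5 m³.
Over A = 15.7 km², depth = V / A = 49.2 mm.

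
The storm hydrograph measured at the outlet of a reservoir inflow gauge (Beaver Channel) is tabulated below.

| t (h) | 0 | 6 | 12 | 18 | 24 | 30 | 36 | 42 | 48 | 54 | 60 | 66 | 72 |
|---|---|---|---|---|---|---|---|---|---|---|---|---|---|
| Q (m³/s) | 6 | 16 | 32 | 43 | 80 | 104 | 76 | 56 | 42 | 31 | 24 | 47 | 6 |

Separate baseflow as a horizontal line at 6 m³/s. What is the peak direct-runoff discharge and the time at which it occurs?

Q_p = 98.0 m³/s at t = 30 h

Subtracting baseflow gives direct-runoff ordinates: 0.0, 10.0, 26.0, 37.0, 74.0, 98.0, 70.0, 50.0, 36.0, 25.0, 18.0, 41.0, 0.0 m³/s.
The maximum is 98.0 m³/s, occurring at the reading for t = 30 h.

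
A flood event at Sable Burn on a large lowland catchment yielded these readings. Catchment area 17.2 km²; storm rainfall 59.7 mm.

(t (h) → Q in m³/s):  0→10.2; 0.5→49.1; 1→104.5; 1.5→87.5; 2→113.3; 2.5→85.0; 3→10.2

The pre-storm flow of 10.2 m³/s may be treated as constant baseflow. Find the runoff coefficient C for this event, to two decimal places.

C ≈ 0.68

ΣQ_DR = 388.4 m³/s; V = ΣQ_DR·Δt = 6.991 × 10^5 m³.
Runoff depth d = V / A = 40.65 mm.
C = d / P = 40.65 / 59.7 = 0.68.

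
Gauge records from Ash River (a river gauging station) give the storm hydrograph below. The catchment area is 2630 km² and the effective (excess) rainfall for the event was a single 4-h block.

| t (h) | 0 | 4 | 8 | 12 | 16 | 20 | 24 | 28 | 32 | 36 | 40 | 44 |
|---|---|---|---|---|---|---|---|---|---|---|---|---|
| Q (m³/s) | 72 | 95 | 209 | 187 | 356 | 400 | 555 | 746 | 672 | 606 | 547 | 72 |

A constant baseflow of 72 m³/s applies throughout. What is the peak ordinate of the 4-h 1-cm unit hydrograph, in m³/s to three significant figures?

U_p ≈ 337 m³/s

Direct runoff: 0.0, 23.0, 137.0, 115.0, 284.0, 328.0, 483.0, 674.0, 600.0, 534.0, 475.0, 0.0 m³/s; ΣQ_DR = 3653 m³/s, peak = 674.0 m³/s.
Runoff depth d = ΣQ_DR·Δt / A = 3653 × 14400 / (2630 km²) = 20.00 mm.
The 1-cm UH is the DRH scaled by (10 mm)/d, so U_p = 674.0 × 10/20.00 = 337 m³/s.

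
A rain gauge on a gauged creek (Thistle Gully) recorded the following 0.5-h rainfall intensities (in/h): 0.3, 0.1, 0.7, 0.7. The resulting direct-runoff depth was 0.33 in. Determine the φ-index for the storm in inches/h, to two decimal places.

φ ≈ 0.37 in/h

Only the 2 blocks with intensity above φ contribute runoff: 0.7, 0.7 in/h.
Σ(I−φ)·Δt = d  ⇒  (0.7+0.7 − 2φ)·0.5 = 0.33
φ = (1.400 − 0.33/0.5) / 2 = 0.37 in/h.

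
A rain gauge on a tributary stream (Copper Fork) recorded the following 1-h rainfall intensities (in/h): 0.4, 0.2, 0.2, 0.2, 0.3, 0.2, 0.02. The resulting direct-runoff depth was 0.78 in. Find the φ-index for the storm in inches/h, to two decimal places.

φ ≈ 0.12 in/h

Only the 6 blocks with intensity above φ contribute runoff: 0.4, 0.2, 0.2, 0.2, 0.3, 0.2 in/h.
Σ(I−φ)·Δt = d  ⇒  (0.4+0.2+0.2+0.2+0.3+0.2 − 6φ)·1 = 0.78
φ = (1.500 − 0.78/1) / 6 = 0.12 in/h.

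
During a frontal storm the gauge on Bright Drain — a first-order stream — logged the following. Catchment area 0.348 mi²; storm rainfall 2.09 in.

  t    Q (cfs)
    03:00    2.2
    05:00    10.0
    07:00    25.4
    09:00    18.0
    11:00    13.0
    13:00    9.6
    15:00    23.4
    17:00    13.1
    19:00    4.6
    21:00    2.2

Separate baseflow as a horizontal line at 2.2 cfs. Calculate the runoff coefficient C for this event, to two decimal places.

ΣQ_DR = 99.50 cfs; V = ΣQ_DR·Δt = 7.164 × 10^5 ft³.
Runoff depth d = V / A = 0.8861 in.
C = d / P = 0.8861 / 2.09 = 0.42.

C ≈ 0.42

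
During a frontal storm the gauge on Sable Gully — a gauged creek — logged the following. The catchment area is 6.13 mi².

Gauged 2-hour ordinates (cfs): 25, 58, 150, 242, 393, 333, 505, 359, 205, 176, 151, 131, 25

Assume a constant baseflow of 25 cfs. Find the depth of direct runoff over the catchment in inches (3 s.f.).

d ≈ 1.23 in

Direct runoff: 0.0, 33.0, 125.0, 217.0, 368.0, 308.0, 480.0, 334.0, 180.0, 151.0, 126.0, 106.0, 0.0 cfs; ΣQ_DR = 2428 cfs.
V = ΣQ_DR · Δt = 2428 × 7200 s = 1.748 × 10^7 ft³.
Over A = 6.13 mi², depth = V / A = 1.23 in.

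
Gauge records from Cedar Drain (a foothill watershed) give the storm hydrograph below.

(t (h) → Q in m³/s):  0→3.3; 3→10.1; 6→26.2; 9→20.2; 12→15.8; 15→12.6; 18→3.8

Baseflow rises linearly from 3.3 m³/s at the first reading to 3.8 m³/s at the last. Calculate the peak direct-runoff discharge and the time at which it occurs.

Q_p = 22.73 m³/s at t = 6 h

Subtracting baseflow gives direct-runoff ordinates: 0.00, 6.72, 22.73, 16.65, 12.17, 8.88, 0.00 m³/s.
The maximum is 22.73 m³/s, occurring at the reading for t = 6 h.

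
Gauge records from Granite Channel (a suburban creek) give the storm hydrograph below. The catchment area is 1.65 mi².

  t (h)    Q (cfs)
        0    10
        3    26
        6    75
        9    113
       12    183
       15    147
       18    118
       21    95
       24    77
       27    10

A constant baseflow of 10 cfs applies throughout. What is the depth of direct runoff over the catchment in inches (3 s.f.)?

Direct runoff: 0.0, 16.0, 65.0, 103.0, 173.0, 137.0, 108.0, 85.0, 67.0, 0.0 cfs; ΣQ_DR = 754.0 cfs.
V = ΣQ_DR · Δt = 754.0 × 10800 s = 8.143 × 10^6 ft³.
Over A = 1.65 mi², depth = V / A = 2.12 in.

d ≈ 2.12 in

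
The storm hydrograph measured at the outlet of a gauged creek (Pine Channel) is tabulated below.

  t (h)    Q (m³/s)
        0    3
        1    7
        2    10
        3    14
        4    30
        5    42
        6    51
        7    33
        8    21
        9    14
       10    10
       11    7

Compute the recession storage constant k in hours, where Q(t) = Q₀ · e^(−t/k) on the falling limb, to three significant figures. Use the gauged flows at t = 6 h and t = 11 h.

k ≈ 2.52 h

On the falling limb, Q drops from 51 to 7 m³/s between t = 6 h and t = 11 h (Δt = 5 h).
k = −Δt / ln(Q₂/Q₁) = −5 / ln(7/51) = 2.52 h.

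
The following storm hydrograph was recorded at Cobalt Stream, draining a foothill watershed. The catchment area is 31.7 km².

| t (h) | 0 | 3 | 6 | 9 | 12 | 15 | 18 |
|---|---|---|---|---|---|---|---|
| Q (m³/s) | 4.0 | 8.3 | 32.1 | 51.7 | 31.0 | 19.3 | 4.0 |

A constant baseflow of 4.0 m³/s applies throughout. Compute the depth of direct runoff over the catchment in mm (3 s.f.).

d ≈ 41.7 mm

Direct runoff: 0.0, 4.3, 28.1, 47.7, 27.0, 15.3, 0.0 m³/s; ΣQ_DR = 122.4 m³/s.
V = ΣQ_DR · Δt = 122.4 × 10800 s = 1.322 × 10^6 m³.
Over A = 31.7 km², depth = V / A = 41.7 mm.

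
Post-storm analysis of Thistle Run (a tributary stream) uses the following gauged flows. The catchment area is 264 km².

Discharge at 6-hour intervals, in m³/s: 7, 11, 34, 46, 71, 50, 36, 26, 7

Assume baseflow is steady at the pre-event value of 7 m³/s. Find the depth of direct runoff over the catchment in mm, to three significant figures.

d ≈ 18.4 mm

Direct runoff: 0.0, 4.0, 27.0, 39.0, 64.0, 43.0, 29.0, 19.0, 0.0 m³/s; ΣQ_DR = 225.0 m³/s.
V = ΣQ_DR · Δt = 225.0 × 21600 s = 4.860 × 10^6 m³.
Over A = 264 km², depth = V / A = 18.4 mm.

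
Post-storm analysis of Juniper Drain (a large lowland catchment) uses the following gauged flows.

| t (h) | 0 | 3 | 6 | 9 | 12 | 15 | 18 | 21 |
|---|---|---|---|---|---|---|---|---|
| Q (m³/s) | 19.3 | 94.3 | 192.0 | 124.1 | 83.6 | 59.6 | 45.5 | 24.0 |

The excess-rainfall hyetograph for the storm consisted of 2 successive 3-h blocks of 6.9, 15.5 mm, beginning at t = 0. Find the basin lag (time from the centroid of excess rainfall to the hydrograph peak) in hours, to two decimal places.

t_L ≈ 2.42 h

Centroid of excess rainfall: t_c = Σ P_i·t̄_i / ΣP_i = 3.5759 h (block centres at 1.5, 4.5 h).
Hydrograph peak occurs at t = 6 h, so basin lag t_L = 6 − 3.5759 = 2.42 h.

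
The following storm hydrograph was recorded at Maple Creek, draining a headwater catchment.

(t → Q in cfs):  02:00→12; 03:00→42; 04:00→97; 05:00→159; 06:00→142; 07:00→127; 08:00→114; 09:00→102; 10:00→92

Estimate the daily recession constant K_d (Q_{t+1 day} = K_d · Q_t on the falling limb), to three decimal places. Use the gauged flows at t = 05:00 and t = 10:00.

Between t = 05:00 and t = 10:00 the flow falls from 159 to 92 cfs over 5×1 h = 5 h.
Per-interval ratio K = (92/159)^(1/5) = 0.8964; K_d = K^(24/1) = 0.072.

K_d ≈ 0.072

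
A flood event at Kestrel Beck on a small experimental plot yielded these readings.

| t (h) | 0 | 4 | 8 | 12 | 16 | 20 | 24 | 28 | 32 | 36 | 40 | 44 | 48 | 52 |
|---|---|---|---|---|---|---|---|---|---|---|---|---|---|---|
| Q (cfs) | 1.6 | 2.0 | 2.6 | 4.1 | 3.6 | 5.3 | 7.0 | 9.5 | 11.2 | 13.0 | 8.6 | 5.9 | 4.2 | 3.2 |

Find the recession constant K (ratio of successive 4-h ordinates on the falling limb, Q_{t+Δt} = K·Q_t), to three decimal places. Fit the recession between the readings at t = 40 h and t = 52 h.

Using the recession-limb readings at t = 40 h and t = 52 h: Q falls from 8.6 to 3.2 cfs over 3 intervals.
K = (Q₂/Q₁)^(1/3) = (3.2/8.6)^(1/3) = 0.719.

K ≈ 0.719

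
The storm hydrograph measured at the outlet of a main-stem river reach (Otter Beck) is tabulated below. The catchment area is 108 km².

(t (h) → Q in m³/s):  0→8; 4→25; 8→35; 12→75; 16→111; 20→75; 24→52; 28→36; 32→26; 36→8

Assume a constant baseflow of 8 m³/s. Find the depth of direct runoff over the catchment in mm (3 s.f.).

Direct runoff: 0.0, 17.0, 27.0, 67.0, 103.0, 67.0, 44.0, 28.0, 18.0, 0.0 m³/s; ΣQ_DR = 371.0 m³/s.
V = ΣQ_DR · Δt = 371.0 × 14400 s = 5.342 × 10^6 m³.
Over A = 108 km², depth = V / A = 49.5 mm.

d ≈ 49.5 mm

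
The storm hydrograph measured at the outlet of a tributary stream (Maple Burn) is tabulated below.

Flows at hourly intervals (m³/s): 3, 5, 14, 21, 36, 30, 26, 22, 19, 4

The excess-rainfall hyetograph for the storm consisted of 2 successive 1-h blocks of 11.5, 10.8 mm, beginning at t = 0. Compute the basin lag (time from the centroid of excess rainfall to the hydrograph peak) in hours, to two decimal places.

t_L ≈ 3.02 h

Centroid of excess rainfall: t_c = Σ P_i·t̄_i / ΣP_i = 0.9843 h (block centres at 0.5, 1.5 h).
Hydrograph peak occurs at t = 4 h, so basin lag t_L = 4 − 0.9843 = 3.02 h.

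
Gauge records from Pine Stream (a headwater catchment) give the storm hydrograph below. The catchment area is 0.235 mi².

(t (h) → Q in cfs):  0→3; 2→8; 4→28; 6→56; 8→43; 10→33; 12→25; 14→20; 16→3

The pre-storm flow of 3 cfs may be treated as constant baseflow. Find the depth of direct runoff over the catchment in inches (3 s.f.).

d ≈ 2.53 in

Direct runoff: 0.0, 5.0, 25.0, 53.0, 40.0, 30.0, 22.0, 17.0, 0.0 cfs; ΣQ_DR = 192.0 cfs.
V = ΣQ_DR · Δt = 192.0 × 7200 s = 1.382 × 10^6 ft³.
Over A = 0.235 mi², depth = V / A = 2.53 in.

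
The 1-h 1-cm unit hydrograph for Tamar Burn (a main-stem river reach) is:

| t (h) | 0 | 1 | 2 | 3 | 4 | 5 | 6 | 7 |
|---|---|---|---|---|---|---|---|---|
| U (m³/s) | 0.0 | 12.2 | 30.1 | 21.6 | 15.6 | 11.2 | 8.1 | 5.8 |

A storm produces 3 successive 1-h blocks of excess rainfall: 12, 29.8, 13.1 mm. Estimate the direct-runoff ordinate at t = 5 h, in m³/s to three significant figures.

Q ≈ 88.2 m³/s

By discrete convolution, Q_j = Σ (P_i / 10 mm) · U_{j−i}.
At t = 5 h (j=5): Q = (12/10)·11.2 + (29.8/10)·15.6 + (13.1/10)·21.6 = 88.2 m³/s.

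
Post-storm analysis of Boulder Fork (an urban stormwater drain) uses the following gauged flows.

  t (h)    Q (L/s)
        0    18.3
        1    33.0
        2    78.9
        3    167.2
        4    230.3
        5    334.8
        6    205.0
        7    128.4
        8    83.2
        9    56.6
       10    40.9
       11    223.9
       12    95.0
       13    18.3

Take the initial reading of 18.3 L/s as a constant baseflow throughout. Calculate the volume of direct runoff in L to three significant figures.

V ≈ 5.25 × 10^6 L

Direct-runoff ordinates (Q − Q_b): 0.0, 14.7, 60.6, 148.9, 212.0, 316.5, 186.7, 110.1, 64.9, 38.3, 22.6, 205.6, 76.7, 0.0 L/s.
ΣQ_DR = 1458 L/s.
With Δt = 1 h = 3600 s, V = ΣQ_DR · Δt = 1458 × 3600 = 5.25 × 10^6 L.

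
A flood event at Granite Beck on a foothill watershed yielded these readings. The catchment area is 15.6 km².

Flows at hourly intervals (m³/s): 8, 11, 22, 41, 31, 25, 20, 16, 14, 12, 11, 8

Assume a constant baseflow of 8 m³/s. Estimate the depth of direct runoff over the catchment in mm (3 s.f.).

d ≈ 28.4 mm

Direct runoff: 0.0, 3.0, 14.0, 33.0, 23.0, 17.0, 12.0, 8.0, 6.0, 4.0, 3.0, 0.0 m³/s; ΣQ_DR = 123.0 m³/s.
V = ΣQ_DR · Δt = 123.0 × 3600 s = 4.428 × 10^5 m³.
Over A = 15.6 km², depth = V / A = 28.4 mm.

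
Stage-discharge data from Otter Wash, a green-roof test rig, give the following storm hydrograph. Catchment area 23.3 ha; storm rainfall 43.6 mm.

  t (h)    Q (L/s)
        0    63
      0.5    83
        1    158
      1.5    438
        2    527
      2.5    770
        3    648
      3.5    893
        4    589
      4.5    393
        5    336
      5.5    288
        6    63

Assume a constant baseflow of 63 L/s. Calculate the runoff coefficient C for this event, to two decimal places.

C ≈ 0.78

ΣQ_DR = 4430 L/s; V = ΣQ_DR·Δt = 7.974 × 10^6 L.
Runoff depth d = V / A = 34.22 mm.
C = d / P = 34.22 / 43.6 = 0.78.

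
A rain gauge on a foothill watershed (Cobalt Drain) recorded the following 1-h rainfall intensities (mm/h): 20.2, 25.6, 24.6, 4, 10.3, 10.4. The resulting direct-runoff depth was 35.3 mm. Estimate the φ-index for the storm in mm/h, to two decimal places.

Only the 3 blocks with intensity above φ contribute runoff: 20.2, 25.6, 24.6 mm/h.
Σ(I−φ)·Δt = d  ⇒  (20.2+25.6+24.6 − 3φ)·1 = 35.3
φ = (70.40 − 35.3/1) / 3 = 11.70 mm/h.

φ ≈ 11.70 mm/h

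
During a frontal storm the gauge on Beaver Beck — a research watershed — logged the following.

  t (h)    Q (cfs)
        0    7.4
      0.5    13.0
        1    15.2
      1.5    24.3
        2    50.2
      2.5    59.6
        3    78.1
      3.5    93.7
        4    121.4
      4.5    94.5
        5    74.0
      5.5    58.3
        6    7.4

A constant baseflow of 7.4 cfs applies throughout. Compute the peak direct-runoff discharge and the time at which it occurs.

Subtracting baseflow gives direct-runoff ordinates: 0.0, 5.6, 7.8, 16.9, 42.8, 52.2, 70.7, 86.3, 114.0, 87.1, 66.6, 50.9, 0.0 cfs.
The maximum is 114.0 cfs, occurring at the reading for t = 4 h.

Q_p = 114.0 cfs at t = 4 h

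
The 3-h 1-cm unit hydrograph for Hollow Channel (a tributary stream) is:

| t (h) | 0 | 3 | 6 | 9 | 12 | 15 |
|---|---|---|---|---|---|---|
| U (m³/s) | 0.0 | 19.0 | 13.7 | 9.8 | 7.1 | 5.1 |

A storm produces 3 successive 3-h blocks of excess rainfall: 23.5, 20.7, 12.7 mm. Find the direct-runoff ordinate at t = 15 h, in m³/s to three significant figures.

By discrete convolution, Q_j = Σ (P_i / 10 mm) · U_{j−i}.
At t = 15 h (j=5): Q = (23.5/10)·5.1 + (20.7/10)·7.1 + (12.7/10)·9.8 = 39.1 m³/s.

Q ≈ 39.1 m³/s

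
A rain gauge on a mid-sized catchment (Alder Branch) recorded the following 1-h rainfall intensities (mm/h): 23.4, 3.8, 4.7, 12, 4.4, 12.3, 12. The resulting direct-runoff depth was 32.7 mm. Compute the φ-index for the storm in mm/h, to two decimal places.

φ ≈ 6.75 mm/h

Only the 4 blocks with intensity above φ contribute runoff: 23.4, 12, 12.3, 12 mm/h.
Σ(I−φ)·Δt = d  ⇒  (23.4+12+12.3+12 − 4φ)·1 = 32.7
φ = (59.70 − 32.7/1) / 4 = 6.75 mm/h.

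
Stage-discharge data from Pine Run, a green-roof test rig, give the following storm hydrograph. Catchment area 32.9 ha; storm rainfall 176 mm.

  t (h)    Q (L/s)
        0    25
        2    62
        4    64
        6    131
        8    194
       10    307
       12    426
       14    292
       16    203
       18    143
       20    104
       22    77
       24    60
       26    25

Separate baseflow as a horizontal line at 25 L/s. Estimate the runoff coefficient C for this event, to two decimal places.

C ≈ 0.22

ΣQ_DR = 1763 L/s; V = ΣQ_DR·Δt = 1.269 × 10^7 L.
Runoff depth d = V / A = 38.58 mm.
C = d / P = 38.58 / 176 = 0.22.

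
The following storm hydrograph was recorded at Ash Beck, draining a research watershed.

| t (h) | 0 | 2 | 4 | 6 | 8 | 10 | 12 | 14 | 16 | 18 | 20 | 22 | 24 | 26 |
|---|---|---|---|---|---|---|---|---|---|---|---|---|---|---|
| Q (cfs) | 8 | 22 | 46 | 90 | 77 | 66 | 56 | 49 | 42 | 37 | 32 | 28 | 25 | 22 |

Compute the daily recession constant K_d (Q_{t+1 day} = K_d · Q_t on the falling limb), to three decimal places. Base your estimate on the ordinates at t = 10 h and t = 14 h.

Between t = 10 h and t = 14 h the flow falls from 66 to 49 cfs over 2×2 h = 4 h.
Per-interval ratio K = (49/66)^(1/2) = 0.8616; K_d = K^(24/2) = 0.167.

K_d ≈ 0.167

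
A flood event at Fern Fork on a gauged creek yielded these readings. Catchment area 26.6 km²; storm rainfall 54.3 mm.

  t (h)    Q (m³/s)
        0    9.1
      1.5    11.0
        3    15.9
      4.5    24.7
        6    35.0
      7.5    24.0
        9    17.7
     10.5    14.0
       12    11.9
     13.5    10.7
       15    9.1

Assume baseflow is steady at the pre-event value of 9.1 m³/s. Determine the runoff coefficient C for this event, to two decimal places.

ΣQ_DR = 83.00 m³/s; V = ΣQ_DR·Δt = 4.482 × 10^5 m³.
Runoff depth d = V / A = 16.85 mm.
C = d / P = 16.85 / 54.3 = 0.31.

C ≈ 0.31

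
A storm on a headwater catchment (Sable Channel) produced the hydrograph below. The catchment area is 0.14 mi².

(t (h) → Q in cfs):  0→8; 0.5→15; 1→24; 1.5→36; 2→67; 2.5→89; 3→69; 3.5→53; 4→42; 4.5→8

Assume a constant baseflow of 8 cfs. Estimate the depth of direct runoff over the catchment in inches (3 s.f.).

Direct runoff: 0.0, 7.0, 16.0, 28.0, 59.0, 81.0, 61.0, 45.0, 34.0, 0.0 cfs; ΣQ_DR = 331.0 cfs.
V = ΣQ_DR · Δt = 331.0 × 1800 s = 5.958 × 10^5 ft³.
Over A = 0.14 mi², depth = V / A = 1.83 in.

d ≈ 1.83 in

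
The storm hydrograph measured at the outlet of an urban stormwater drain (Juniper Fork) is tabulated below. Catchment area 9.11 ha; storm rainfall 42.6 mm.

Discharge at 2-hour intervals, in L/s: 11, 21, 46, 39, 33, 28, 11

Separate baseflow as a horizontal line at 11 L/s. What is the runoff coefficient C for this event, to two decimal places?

C ≈ 0.21

ΣQ_DR = 112.0 L/s; V = ΣQ_DR·Δt = 8.064 × 10^5 L.
Runoff depth d = V / A = 8.852 mm.
C = d / P = 8.852 / 42.6 = 0.21.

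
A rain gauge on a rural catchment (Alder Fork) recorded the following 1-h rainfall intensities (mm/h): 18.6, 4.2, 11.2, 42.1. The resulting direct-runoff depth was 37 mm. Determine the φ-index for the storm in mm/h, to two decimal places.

Only the 2 blocks with intensity above φ contribute runoff: 18.6, 42.1 mm/h.
Σ(I−φ)·Δt = d  ⇒  (18.6+42.1 − 2φ)·1 = 37
φ = (60.70 − 37/1) / 2 = 11.85 mm/h.

φ ≈ 11.85 mm/h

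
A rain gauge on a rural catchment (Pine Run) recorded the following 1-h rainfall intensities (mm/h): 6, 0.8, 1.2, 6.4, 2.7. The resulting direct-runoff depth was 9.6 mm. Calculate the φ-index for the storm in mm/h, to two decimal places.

Only the 3 blocks with intensity above φ contribute runoff: 6, 6.4, 2.7 mm/h.
Σ(I−φ)·Δt = d  ⇒  (6+6.4+2.7 − 3φ)·1 = 9.6
φ = (15.10 − 9.6/1) / 3 = 1.83 mm/h.

φ ≈ 1.83 mm/h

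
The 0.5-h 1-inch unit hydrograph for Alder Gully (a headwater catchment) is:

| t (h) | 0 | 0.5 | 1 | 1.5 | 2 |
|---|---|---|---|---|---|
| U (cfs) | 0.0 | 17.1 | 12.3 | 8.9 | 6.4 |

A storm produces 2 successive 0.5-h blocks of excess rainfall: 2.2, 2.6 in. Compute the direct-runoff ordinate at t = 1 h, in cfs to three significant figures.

By discrete convolution, Q_j = Σ (P_i / 1 in) · U_{j−i}.
At t = 1 h (j=2): Q = (2.2/1)·12.3 + (2.6/1)·17.1 = 71.5 cfs.

Q ≈ 71.5 cfs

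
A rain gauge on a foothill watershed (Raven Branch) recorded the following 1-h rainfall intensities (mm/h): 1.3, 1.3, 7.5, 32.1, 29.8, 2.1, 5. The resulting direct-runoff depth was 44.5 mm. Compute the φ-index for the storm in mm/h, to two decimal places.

φ ≈ 8.70 mm/h

Only the 2 blocks with intensity above φ contribute runoff: 32.1, 29.8 mm/h.
Σ(I−φ)·Δt = d  ⇒  (32.1+29.8 − 2φ)·1 = 44.5
φ = (61.90 − 44.5/1) / 2 = 8.70 mm/h.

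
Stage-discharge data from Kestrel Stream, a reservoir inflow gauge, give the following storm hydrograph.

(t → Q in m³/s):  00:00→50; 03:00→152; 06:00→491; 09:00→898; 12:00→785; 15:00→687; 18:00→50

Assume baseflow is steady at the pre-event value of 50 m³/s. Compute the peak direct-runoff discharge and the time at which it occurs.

Q_p = 848.0 m³/s at t = 09:00

Subtracting baseflow gives direct-runoff ordinates: 0.0, 102.0, 441.0, 848.0, 735.0, 637.0, 0.0 m³/s.
The maximum is 848.0 m³/s, occurring at the reading for t = 09:00.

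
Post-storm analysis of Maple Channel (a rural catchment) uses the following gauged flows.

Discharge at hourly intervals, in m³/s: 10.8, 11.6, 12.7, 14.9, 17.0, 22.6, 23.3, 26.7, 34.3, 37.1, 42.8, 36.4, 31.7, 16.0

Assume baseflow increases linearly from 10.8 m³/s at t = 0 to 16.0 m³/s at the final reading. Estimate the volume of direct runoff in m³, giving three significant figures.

Direct-runoff ordinates (Q − Q_b): 0.00, 0.40, 1.10, 2.90, 4.60, 9.80, 10.10, 13.10, 20.30, 22.70, 28.00, 21.20, 16.10, 0.00 m³/s.
ΣQ_DR = 150.3 m³/s.
With Δt = 1 h = 3600 s, V = ΣQ_DR · Δt = 150.3 × 3600 = 5.41 × 10^5 m³.

V ≈ 5.41 × 10^5 m³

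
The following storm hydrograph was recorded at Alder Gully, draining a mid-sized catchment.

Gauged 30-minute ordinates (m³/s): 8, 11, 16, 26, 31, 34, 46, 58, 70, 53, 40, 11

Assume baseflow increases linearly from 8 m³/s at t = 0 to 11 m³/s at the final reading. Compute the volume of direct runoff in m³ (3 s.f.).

V ≈ 5.22 × 10^5 m³

Direct-runoff ordinates (Q − Q_b): 0.00, 2.73, 7.45, 17.18, 21.91, 24.64, 36.36, 48.09, 59.82, 42.55, 29.27, 0.00 m³/s.
ΣQ_DR = 290.0 m³/s.
With Δt = 0.5 h = 1800 s, V = ΣQ_DR · Δt = 290.0 × 1800 = 5.22 × 10^5 m³.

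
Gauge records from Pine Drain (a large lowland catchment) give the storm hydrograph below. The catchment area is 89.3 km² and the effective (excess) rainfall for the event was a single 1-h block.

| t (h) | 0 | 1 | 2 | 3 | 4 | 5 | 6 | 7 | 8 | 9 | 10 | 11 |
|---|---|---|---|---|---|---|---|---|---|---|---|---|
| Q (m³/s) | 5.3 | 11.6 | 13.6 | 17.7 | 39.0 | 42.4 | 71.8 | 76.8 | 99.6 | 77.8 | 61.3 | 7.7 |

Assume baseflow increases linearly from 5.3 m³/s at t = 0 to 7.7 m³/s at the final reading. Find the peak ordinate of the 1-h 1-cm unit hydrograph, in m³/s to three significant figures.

U_p ≈ 51.4 m³/s

Direct runoff: 0.00, 6.08, 7.86, 11.75, 32.83, 36.01, 65.19, 69.97, 92.55, 70.54, 53.82, 0.00 m³/s; ΣQ_DR = 446.6 m³/s, peak = 92.55 m³/s.
Runoff depth d = ΣQ_DR·Δt / A = 446.6 × 3600 / (89.3 km²) = 18.00 mm.
The 1-cm UH is the DRH scaled by (10 mm)/d, so U_p = 92.55 × 10/18.00 = 51.4 m³/s.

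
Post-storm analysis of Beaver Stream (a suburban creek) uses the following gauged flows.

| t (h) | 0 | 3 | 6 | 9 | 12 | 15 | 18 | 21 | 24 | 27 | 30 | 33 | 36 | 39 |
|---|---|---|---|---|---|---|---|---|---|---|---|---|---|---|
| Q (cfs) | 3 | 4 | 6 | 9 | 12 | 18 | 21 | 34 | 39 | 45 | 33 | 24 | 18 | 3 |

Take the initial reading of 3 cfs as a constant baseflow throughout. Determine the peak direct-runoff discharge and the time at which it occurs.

Q_p = 42.0 cfs at t = 27 h

Subtracting baseflow gives direct-runoff ordinates: 0.0, 1.0, 3.0, 6.0, 9.0, 15.0, 18.0, 31.0, 36.0, 42.0, 30.0, 21.0, 15.0, 0.0 cfs.
The maximum is 42.0 cfs, occurring at the reading for t = 27 h.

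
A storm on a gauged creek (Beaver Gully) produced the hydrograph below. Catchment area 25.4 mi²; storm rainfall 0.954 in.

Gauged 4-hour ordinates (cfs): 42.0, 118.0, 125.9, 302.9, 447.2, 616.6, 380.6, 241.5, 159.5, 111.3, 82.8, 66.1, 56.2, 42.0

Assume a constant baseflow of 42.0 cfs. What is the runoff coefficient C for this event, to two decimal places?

ΣQ_DR = 2205 cfs; V = ΣQ_DR·Δt = 3.175 × 10^7 ft³.
Runoff depth d = V / A = 0.5380 in.
C = d / P = 0.5380 / 0.954 = 0.56.

C ≈ 0.56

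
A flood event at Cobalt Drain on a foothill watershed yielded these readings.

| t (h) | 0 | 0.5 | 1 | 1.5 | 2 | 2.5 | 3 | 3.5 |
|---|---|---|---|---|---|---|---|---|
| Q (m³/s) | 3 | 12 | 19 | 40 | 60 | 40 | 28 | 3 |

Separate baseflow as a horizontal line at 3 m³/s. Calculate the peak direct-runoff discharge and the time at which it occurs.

Subtracting baseflow gives direct-runoff ordinates: 0.0, 9.0, 16.0, 37.0, 57.0, 37.0, 25.0, 0.0 m³/s.
The maximum is 57.0 m³/s, occurring at the reading for t = 2 h.

Q_p = 57.0 m³/s at t = 2 h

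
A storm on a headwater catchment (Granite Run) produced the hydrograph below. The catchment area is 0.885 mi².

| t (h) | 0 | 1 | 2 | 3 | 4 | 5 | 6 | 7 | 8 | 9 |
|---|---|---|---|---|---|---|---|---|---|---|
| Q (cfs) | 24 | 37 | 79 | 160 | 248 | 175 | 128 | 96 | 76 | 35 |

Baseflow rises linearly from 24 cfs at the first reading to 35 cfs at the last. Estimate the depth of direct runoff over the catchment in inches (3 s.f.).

Direct runoff: 0.00, 11.78, 52.56, 132.33, 219.11, 144.89, 96.67, 63.44, 42.22, 0.00 cfs; ΣQ_DR = 763.0 cfs.
V = ΣQ_DR · Δt = 763.0 × 3600 s = 2.747 × 10^6 ft³.
Over A = 0.885 mi², depth = V / A = 1.34 in.

d ≈ 1.34 in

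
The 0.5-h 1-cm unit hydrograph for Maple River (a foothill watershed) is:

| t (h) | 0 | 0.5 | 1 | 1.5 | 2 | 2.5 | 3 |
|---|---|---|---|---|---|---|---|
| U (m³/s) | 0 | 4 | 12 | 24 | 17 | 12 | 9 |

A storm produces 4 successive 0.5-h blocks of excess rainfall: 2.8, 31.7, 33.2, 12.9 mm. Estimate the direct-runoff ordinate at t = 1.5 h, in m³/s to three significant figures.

By discrete convolution, Q_j = Σ (P_i / 10 mm) · U_{j−i}.
At t = 1.5 h (j=3): Q = (2.8/10)·24 + (31.7/10)·12 + (33.2/10)·4 + (12.9/10)·0 = 58.0 m³/s.

Q ≈ 58.0 m³/s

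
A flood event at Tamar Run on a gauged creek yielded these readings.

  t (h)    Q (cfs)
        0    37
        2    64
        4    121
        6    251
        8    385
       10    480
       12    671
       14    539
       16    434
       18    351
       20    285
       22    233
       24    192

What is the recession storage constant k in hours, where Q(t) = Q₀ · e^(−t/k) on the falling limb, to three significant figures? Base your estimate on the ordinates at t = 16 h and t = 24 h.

k ≈ 9.81 h

On the falling limb, Q drops from 434 to 192 cfs between t = 16 h and t = 24 h (Δt = 8 h).
k = −Δt / ln(Q₂/Q₁) = −8 / ln(192/434) = 9.81 h.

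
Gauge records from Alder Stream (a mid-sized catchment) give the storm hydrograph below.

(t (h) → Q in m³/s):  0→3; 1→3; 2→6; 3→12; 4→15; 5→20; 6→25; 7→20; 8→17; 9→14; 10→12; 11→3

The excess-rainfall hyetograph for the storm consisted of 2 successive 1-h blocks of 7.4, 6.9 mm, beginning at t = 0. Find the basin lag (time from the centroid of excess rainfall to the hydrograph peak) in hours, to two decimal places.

t_L ≈ 5.02 h

Centroid of excess rainfall: t_c = Σ P_i·t̄_i / ΣP_i = 0.9825 h (block centres at 0.5, 1.5 h).
Hydrograph peak occurs at t = 6 h, so basin lag t_L = 6 − 0.9825 = 5.02 h.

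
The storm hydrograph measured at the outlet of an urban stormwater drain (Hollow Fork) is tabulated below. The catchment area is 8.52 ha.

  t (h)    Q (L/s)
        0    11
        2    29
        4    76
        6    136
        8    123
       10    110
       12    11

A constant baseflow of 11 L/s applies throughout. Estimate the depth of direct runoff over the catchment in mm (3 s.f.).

Direct runoff: 0.0, 18.0, 65.0, 125.0, 112.0, 99.0, 0.0 L/s; ΣQ_DR = 419.0 L/s.
V = ΣQ_DR · Δt = 419.0 × 7200 s = 3.017 × 10^6 L.
Over A = 8.52 ha, depth = V / A = 35.4 mm.

d ≈ 35.4 mm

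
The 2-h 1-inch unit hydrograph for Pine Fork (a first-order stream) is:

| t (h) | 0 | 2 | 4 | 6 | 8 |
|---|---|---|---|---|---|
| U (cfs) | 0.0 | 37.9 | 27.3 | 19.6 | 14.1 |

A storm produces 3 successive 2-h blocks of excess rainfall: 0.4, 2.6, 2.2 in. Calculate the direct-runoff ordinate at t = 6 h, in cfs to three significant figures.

By discrete convolution, Q_j = Σ (P_i / 1 in) · U_{j−i}.
At t = 6 h (j=3): Q = (0.4/1)·19.6 + (2.6/1)·27.3 + (2.2/1)·37.9 = 162 cfs.

Q ≈ 162 cfs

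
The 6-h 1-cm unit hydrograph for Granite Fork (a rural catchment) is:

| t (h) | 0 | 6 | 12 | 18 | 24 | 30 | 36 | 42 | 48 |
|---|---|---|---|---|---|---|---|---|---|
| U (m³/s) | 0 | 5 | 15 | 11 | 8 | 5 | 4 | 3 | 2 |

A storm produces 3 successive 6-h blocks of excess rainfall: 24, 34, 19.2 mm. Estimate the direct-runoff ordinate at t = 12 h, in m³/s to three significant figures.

Q ≈ 53.0 m³/s

By discrete convolution, Q_j = Σ (P_i / 10 mm) · U_{j−i}.
At t = 12 h (j=2): Q = (24/10)·15 + (34/10)·5 + (19.2/10)·0 = 53.0 m³/s.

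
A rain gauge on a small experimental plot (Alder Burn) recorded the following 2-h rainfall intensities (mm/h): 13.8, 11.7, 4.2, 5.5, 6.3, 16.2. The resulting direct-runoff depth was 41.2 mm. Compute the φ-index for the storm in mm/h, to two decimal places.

φ ≈ 7.03 mm/h

Only the 3 blocks with intensity above φ contribute runoff: 13.8, 11.7, 16.2 mm/h.
Σ(I−φ)·Δt = d  ⇒  (13.8+11.7+16.2 − 3φ)·2 = 41.2
φ = (41.70 − 41.2/2) / 3 = 7.03 mm/h.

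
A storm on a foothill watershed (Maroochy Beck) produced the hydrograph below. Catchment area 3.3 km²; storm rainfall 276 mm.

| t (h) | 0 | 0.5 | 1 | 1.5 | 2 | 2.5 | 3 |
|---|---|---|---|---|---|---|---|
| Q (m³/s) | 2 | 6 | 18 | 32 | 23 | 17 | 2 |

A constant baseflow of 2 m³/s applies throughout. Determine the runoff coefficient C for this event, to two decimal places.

ΣQ_DR = 86.00 m³/s; V = ΣQ_DR·Δt = 1.548 × 10^5 m³.
Runoff depth d = V / A = 46.91 mm.
C = d / P = 46.91 / 276 = 0.17.

C ≈ 0.17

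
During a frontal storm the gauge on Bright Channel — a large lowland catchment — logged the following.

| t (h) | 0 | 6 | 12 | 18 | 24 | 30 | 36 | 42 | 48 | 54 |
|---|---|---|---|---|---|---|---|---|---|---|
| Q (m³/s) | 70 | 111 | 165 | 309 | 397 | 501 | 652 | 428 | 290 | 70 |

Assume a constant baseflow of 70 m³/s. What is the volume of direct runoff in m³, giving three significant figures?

Direct-runoff ordinates (Q − Q_b): 0.0, 41.0, 95.0, 239.0, 327.0, 431.0, 582.0, 358.0, 220.0, 0.0 m³/s.
ΣQ_DR = 2293 m³/s.
With Δt = 6 h = 21600 s, V = ΣQ_DR · Δt = 2293 × 21600 = 4.95 × 10^7 m³.

V ≈ 4.95 × 10^7 m³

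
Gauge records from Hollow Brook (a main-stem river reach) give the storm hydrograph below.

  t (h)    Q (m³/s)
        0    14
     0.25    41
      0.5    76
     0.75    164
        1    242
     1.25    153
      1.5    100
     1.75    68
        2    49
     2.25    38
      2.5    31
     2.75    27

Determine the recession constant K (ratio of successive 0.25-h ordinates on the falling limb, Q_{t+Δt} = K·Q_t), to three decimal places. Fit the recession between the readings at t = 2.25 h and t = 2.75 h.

Using the recession-limb readings at t = 2.25 h and t = 2.75 h: Q falls from 38 to 27 m³/s over 2 intervals.
K = (Q₂/Q₁)^(1/2) = (27/38)^(1/2) = 0.843.

K ≈ 0.843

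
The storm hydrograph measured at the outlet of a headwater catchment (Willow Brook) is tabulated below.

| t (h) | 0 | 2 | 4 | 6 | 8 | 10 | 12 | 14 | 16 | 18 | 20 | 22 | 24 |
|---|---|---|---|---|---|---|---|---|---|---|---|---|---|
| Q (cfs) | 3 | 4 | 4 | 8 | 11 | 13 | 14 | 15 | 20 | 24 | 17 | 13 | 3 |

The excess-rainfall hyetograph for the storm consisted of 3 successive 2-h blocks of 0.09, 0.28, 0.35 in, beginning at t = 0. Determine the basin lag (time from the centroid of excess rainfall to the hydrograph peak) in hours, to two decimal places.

t_L ≈ 14.28 h

Centroid of excess rainfall: t_c = Σ P_i·t̄_i / ΣP_i = 3.7222 h (block centres at 1, 3, 5 h).
Hydrograph peak occurs at t = 18 h, so basin lag t_L = 18 − 3.7222 = 14.28 h.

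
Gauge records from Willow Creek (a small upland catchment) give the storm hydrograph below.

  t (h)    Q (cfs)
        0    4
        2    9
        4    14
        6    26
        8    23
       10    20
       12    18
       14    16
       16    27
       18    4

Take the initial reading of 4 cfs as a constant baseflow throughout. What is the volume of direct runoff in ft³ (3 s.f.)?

V ≈ 8.71 × 10^5 ft³

Direct-runoff ordinates (Q − Q_b): 0.0, 5.0, 10.0, 22.0, 19.0, 16.0, 14.0, 12.0, 23.0, 0.0 cfs.
ΣQ_DR = 121.0 cfs.
With Δt = 2 h = 7200 s, V = ΣQ_DR · Δt = 121.0 × 7200 = 8.71 × 10^5 ft³.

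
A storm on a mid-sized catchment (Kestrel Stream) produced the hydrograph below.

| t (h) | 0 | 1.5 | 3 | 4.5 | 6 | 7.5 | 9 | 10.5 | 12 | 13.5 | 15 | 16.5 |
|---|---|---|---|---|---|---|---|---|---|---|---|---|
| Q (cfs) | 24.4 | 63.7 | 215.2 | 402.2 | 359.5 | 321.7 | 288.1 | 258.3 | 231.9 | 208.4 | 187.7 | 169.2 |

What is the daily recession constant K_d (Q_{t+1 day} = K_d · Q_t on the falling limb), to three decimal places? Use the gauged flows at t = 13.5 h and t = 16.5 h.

Between t = 13.5 h and t = 16.5 h the flow falls from 208.4 to 169.2 cfs over 2×1.5 h = 3 h.
Per-interval ratio K = (169.2/208.4)^(1/2) = 0.9011; K_d = K^(24/1.5) = 0.189.

K_d ≈ 0.189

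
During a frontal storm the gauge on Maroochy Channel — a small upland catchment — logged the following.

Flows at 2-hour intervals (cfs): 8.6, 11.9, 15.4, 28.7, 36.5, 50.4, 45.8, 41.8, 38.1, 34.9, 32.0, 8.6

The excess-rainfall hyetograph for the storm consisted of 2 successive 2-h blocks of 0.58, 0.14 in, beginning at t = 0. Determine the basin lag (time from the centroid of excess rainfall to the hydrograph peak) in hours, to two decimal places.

t_L ≈ 8.61 h

Centroid of excess rainfall: t_c = Σ P_i·t̄_i / ΣP_i = 1.3889 h (block centres at 1, 3 h).
Hydrograph peak occurs at t = 10 h, so basin lag t_L = 10 − 1.3889 = 8.61 h.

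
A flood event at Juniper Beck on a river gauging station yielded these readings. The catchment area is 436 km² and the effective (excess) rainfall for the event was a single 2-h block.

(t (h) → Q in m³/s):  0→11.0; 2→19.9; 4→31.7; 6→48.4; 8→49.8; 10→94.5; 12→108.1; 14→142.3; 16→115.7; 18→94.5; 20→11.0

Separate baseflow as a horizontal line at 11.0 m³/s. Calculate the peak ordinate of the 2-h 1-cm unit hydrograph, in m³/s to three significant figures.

Direct runoff: 0.0, 8.9, 20.7, 37.4, 38.8, 83.5, 97.1, 131.3, 104.7, 83.5, 0.0 m³/s; ΣQ_DR = 605.9 m³/s, peak = 131.3 m³/s.
Runoff depth d = ΣQ_DR·Δt / A = 605.9 × 7200 / (436 km²) = 10.01 mm.
The 1-cm UH is the DRH scaled by (10 mm)/d, so U_p = 131.3 × 10/10.01 = 131 m³/s.

U_p ≈ 131 m³/s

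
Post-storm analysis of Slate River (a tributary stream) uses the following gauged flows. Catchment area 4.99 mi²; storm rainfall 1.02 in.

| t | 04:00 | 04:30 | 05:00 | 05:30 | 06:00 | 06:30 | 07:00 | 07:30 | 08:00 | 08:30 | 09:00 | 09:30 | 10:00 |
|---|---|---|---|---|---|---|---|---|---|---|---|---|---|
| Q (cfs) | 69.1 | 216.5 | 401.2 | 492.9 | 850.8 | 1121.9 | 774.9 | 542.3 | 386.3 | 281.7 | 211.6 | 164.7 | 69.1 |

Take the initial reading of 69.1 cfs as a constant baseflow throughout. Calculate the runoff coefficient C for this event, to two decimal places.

ΣQ_DR = 4685 cfs; V = ΣQ_DR·Δt = 8.432 × 10^6 ft³.
Runoff depth d = V / A = 0.7274 in.
C = d / P = 0.7274 / 1.02 = 0.71.

C ≈ 0.71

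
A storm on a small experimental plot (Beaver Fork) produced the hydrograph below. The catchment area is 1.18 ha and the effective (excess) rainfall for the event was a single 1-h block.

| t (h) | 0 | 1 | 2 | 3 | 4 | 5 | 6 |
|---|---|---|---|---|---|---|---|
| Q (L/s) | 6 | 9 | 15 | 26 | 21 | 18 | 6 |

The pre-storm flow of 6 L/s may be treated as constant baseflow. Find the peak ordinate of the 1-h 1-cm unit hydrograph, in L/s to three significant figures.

Direct runoff: 0.0, 3.0, 9.0, 20.0, 15.0, 12.0, 0.0 L/s; ΣQ_DR = 59.00 L/s, peak = 20.0 L/s.
Runoff depth d = ΣQ_DR·Δt / A = 59.00 × 3600 / (1.18 ha) = 18.00 mm.
The 1-cm UH is the DRH scaled by (10 mm)/d, so U_p = 20.0 × 10/18.00 = 11.1 L/s.

U_p ≈ 11.1 L/s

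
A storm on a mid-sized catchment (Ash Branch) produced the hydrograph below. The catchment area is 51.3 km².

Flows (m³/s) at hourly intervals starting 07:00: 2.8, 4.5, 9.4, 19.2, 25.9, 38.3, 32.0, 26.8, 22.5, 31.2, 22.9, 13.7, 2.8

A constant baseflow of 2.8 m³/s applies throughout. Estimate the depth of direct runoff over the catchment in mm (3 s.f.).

Direct runoff: 0.0, 1.7, 6.6, 16.4, 23.1, 35.5, 29.2, 24.0, 19.7, 28.4, 20.1, 10.9, 0.0 m³/s; ΣQ_DR = 215.6 m³/s.
V = ΣQ_DR · Δt = 215.6 × 3600 s = 7.762 × 10^5 m³.
Over A = 51.3 km², depth = V / A = 15.1 mm.

d ≈ 15.1 mm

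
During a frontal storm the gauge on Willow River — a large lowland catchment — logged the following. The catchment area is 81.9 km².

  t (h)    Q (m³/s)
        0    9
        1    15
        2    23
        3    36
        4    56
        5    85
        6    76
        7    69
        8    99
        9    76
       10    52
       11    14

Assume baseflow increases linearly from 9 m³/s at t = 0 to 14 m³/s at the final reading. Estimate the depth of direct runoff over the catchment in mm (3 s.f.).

Direct runoff: 0.00, 5.55, 13.09, 25.64, 45.18, 73.73, 64.27, 56.82, 86.36, 62.91, 38.45, 0.00 m³/s; ΣQ_DR = 472.0 m³/s.
V = ΣQ_DR · Δt = 472.0 × 3600 s = 1.699 × 10^6 m³.
Over A = 81.9 km², depth = V / A = 20.7 mm.

d ≈ 20.7 mm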